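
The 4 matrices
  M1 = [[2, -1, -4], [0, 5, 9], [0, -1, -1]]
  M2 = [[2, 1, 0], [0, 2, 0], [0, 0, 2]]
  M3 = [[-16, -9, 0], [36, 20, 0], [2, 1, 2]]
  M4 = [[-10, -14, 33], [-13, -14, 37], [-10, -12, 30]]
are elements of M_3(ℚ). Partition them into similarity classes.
Characteristic polynomials: χ_{M1} = (x - 2)^3, χ_{M2} = (x - 2)^3, χ_{M3} = (x - 2)^3, χ_{M4} = (x - 2)^3.

{M1, M4}: invariant factors (x - 2)^3.

{M2, M3}: invariant factors x - 2, (x - 2)^2.

Matrices are similar if and only if their invariant-factor lists agree; the partition into similarity classes is {M1, M4}, {M2, M3}.

2 classes: {M1, M4}, {M2, M3}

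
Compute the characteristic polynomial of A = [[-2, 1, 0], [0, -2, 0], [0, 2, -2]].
xI - A = [[x + 2, -1, 0], [0, x + 2, 0], [0, -2, x + 2]].

Expanding det(xI - A) along the first row:
det(xI - A) = + (x + 2)·det([[x + 2, 0], [-2, x + 2]]) - (-1)·det([[0, 0], [0, x + 2]]) + (0)·det([[0, x + 2], [0, -2]]).

Evaluating gives χ_A(x) = x^3 + 6x^2 + 12x + 8 = (x + 2)^3.

χ_A(x) = (x + 2)^3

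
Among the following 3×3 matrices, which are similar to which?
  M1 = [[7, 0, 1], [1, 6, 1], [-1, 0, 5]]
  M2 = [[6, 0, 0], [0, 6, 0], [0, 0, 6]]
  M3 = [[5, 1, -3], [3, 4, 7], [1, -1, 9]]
Characteristic polynomials: χ_{M1} = (x - 6)^3, χ_{M2} = (x - 6)^3, χ_{M3} = (x - 6)^3.

{M1}: invariant factors x - 6, (x - 6)^2.

{M2}: invariant factors x - 6, x - 6, x - 6.

{M3}: invariant factors (x - 6)^3.

Matrices are similar if and only if their invariant-factor lists agree; the partition into similarity classes is {M1}, {M2}, {M3}.

3 classes: {M1}, {M2}, {M3}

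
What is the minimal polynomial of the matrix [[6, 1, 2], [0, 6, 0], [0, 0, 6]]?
The characteristic polynomial factors as (x - 6)^3. The minimal polynomial is ∏(x - λ)^{k_λ} where k_λ is the size of the largest Jordan block at λ.

For λ = 6: rank(A - 6I) = 1, and the largest Jordan block has size 2 (the smallest k with rank((A - 6I)^k) = rank((A - 6I)^(k+1))).

So m_A(x) = (x - 6)^2.

m_A(x) = (x - 6)^2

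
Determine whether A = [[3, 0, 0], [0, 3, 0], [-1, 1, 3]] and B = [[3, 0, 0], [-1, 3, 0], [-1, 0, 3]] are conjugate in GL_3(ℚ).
Yes.

Two matrices over a field are similar if and only if they have the same invariant factors.

Both A and B have characteristic polynomial (x - 3)^3 and minimal polynomial (x - 3)^2. Computing further, both have invariant factors x - 3, (x - 3)^2. Hence A and B are similar.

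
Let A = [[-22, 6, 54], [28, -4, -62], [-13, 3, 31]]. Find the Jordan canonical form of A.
The characteristic polynomial is det(xI - A) = (x - 4)(x - 2)(x + 1), so the eigenvalues are -1 (algebraic multiplicity 1), 2 (algebraic multiplicity 1), 4 (algebraic multiplicity 1).

For λ = -1: algebraic multiplicity 1 gives one 1×1 block.

For λ = 2: algebraic multiplicity 1 gives one 1×1 block.

For λ = 4: algebraic multiplicity 1 gives one 1×1 block.

Assembling the blocks gives the Jordan form J above.

J = [[-1, 0, 0], [0, 2, 0], [0, 0, 4]]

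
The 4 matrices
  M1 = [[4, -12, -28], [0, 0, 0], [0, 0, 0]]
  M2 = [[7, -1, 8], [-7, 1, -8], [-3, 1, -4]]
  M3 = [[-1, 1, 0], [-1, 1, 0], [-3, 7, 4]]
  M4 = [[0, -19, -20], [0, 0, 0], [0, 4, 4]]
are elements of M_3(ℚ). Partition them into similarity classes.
2 classes: {M1}, {M2, M3, M4}

Characteristic polynomials: χ_{M1} = x^2(x - 4), χ_{M2} = x^2(x - 4), χ_{M3} = x^2(x - 4), χ_{M4} = x^2(x - 4).

{M1}: invariant factors x, x(x - 4).

{M2, M3, M4}: invariant factors x^2(x - 4).

Matrices are similar if and only if their invariant-factor lists agree; the partition into similarity classes is {M1}, {M2, M3, M4}.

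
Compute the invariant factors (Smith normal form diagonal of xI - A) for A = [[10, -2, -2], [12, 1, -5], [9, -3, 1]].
The Jordan structure of A has elementary divisors (x - 4)^3. Arranging the block sizes at each eigenvalue in decreasing order and taking row products gives the invariant factors.

Invariant factors (smallest first, each dividing the next): (x - 4)^3.

Check: the last factor (x - 4)^3 is the minimal polynomial, and the product (x - 4)^3 is the characteristic polynomial.

(x - 4)^3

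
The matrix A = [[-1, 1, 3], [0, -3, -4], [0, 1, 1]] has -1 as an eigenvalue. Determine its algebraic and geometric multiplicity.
algebraic multiplicity 3, geometric multiplicity 1

The characteristic polynomial is (x + 1)^3, so the factor x + 1 appears with exponent 3: the algebraic multiplicity is 3.

rank(A + I) = 2, so the eigenspace has dimension 3 - 2 = 1: the geometric multiplicity is 1.

Since 1 < 3, A is not diagonalizable.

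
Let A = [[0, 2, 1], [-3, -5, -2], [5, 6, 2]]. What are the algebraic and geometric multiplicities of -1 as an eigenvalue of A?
The characteristic polynomial is (x + 1)^3, so the factor x + 1 appears with exponent 3: the algebraic multiplicity is 3.

rank(A + I) = 2, so the eigenspace has dimension 3 - 2 = 1: the geometric multiplicity is 1.

Since 1 < 3, A is not diagonalizable.

algebraic multiplicity 3, geometric multiplicity 1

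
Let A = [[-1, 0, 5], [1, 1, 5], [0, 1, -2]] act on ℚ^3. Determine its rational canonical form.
R = [[0, 0, 12], [1, 0, 6], [0, 1, -2]]

The invariant factors of A (the non-unit diagonal entries of the Smith normal form of xI - A over ℚ[x]) are (x + 2)(x^2 - 6), each dividing the next. The characteristic polynomial is their product, (x + 2)(x^2 - 6).

The rational canonical form is the block-diagonal matrix of companion matrices C(f_i):
R = [[0, 0, 12], [1, 0, 6], [0, 1, -2]].

Note the characteristic polynomial does not split into linear factors over ℚ, so A has no Jordan form over ℚ; the rational canonical form exists over any field.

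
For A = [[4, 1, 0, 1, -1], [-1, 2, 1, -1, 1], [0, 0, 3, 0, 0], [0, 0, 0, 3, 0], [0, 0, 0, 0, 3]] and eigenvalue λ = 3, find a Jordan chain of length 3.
v_1 = [[0, 0, 1, 0, 0]]^T, v_2 = [[0, 1, 0, 0, 0]]^T, v_3 = [[1, -1, 0, 0, 0]]^T

We seek v_1 ∈ ker((A - 3I)^3) \ ker((A - 3I)^2), then set v_{i+1} = (A - 3I) v_i.

One such chain is v_1 = [[0, 0, 1, 0, 0]]^T, v_2 = [[0, 1, 0, 0, 0]]^T, v_3 = [[1, -1, 0, 0, 0]]^T. Check: (A - 3I) v_3 = [[0, 0, 0, 0, 0]]^T = 0.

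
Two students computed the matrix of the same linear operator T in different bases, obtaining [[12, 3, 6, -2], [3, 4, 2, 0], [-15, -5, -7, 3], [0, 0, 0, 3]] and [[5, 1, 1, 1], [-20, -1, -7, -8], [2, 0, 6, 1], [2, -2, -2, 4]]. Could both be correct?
No.

trace(A) = 12 but trace(B) = 14. The trace is a similarity invariant, so A and B are not similar.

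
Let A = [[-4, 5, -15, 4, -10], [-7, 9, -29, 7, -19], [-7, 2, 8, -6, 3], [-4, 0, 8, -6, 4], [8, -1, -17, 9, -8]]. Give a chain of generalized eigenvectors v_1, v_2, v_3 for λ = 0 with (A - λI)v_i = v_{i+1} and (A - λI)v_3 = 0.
We seek v_1 ∈ ker(A^3) \ ker(A^2), then set v_{i+1} = A v_i.

One such chain is v_1 = [[-1, -1, 0, 1, 0]]^T, v_2 = [[3, 5, -1, -2, 2]]^T, v_3 = [[0, 1, -1, 0, 2]]^T. Check: A v_3 = [[0, 0, 0, 0, 0]]^T = 0.

v_1 = [[-1, -1, 0, 1, 0]]^T, v_2 = [[3, 5, -1, -2, 2]]^T, v_3 = [[0, 1, -1, 0, 2]]^T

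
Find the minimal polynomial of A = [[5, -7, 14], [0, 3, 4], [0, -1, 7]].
The characteristic polynomial factors as (x - 5)^3. The minimal polynomial is ∏(x - λ)^{k_λ} where k_λ is the size of the largest Jordan block at λ.

For λ = 5: rank(A - 5I) = 1, and the largest Jordan block has size 2 (the smallest k with rank((A - 5I)^k) = rank((A - 5I)^(k+1))).

So m_A(x) = (x - 5)^2.

m_A(x) = (x - 5)^2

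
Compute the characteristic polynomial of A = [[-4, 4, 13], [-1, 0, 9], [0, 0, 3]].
xI - A = [[x + 4, -4, -13], [1, x, -9], [0, 0, x - 3]].

Expanding det(xI - A) along the first row:
det(xI - A) = + (x + 4)·det([[x, -9], [0, x - 3]]) - (-4)·det([[1, -9], [0, x - 3]]) + (-13)·det([[1, x], [0, 0]]).

Evaluating gives χ_A(x) = x^3 + x^2 - 8x - 12 = (x - 3)(x + 2)^2.

χ_A(x) = (x - 3)(x + 2)^2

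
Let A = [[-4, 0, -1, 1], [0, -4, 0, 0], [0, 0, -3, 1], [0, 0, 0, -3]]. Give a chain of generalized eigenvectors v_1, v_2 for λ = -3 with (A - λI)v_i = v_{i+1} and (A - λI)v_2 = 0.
We seek v_1 ∈ ker((A + 3I)^2) \ ker(A + 3I), then set v_{i+1} = (A + 3I) v_i.

One such chain is v_1 = [[1, 0, 1, 1]]^T, v_2 = [[-1, 0, 1, 0]]^T. Check: (A + 3I) v_2 = [[0, 0, 0, 0]]^T = 0.

v_1 = [[1, 0, 1, 1]]^T, v_2 = [[-1, 0, 1, 0]]^T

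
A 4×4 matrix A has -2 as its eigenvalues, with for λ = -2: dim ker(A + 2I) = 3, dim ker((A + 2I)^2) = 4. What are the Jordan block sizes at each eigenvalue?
Jordan blocks: (-2, 2), (-2, 1), (-2, 1)

λ = -2: successive nullity increments [3, 1] count blocks of size ≥ k; block sizes are [2, 1, 1].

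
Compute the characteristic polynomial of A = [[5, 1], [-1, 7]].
χ_A(x) = (x - 6)^2

xI - A = [[x - 5, -1], [1, x - 7]].

Expanding det(xI - A) along the first row:
det(xI - A) = + (x - 5)·det([[x - 7]]) - (-1)·det([[1]]).

Evaluating gives χ_A(x) = x^2 - 12x + 36 = (x - 6)^2.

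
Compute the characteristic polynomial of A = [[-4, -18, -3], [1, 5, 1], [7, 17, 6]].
xI - A = [[x + 4, 18, 3], [-1, x - 5, -1], [-7, -17, x - 6]].

Expanding det(xI - A) along the first row:
det(xI - A) = + (x + 4)·det([[x - 5, -1], [-17, x - 6]]) - (18)·det([[-1, -1], [-7, x - 6]]) + (3)·det([[-1, x - 5], [-7, -17]]).

Evaluating gives χ_A(x) = x^3 - 7x^2 + 8x + 16 = (x - 4)^2(x + 1).

χ_A(x) = (x - 4)^2(x + 1)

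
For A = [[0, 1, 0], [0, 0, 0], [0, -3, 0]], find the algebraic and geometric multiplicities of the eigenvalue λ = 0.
algebraic multiplicity 3, geometric multiplicity 2

The characteristic polynomial is x^3, so the factor x appears with exponent 3: the algebraic multiplicity is 3.

rank(A) = 1, so the eigenspace has dimension 3 - 1 = 2: the geometric multiplicity is 2.

Since 2 < 3, A is not diagonalizable.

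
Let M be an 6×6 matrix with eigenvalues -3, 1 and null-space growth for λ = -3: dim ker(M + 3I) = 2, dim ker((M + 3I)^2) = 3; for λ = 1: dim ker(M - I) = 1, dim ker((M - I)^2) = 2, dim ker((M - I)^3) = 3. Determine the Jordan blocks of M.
λ = -3: successive nullity increments [2, 1] count blocks of size ≥ k; block sizes are [2, 1].
λ = 1: successive nullity increments [1, 1, 1] count blocks of size ≥ k; block sizes are [3].

Jordan blocks: (-3, 2), (-3, 1), (1, 3)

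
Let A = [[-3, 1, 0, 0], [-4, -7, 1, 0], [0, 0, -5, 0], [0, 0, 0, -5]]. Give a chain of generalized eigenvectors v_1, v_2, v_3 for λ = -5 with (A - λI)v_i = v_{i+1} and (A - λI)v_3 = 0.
v_1 = [[0, 0, 1, -2]]^T, v_2 = [[0, 1, 0, 0]]^T, v_3 = [[1, -2, 0, 0]]^T

We seek v_1 ∈ ker((A + 5I)^3) \ ker((A + 5I)^2), then set v_{i+1} = (A + 5I) v_i.

One such chain is v_1 = [[0, 0, 1, -2]]^T, v_2 = [[0, 1, 0, 0]]^T, v_3 = [[1, -2, 0, 0]]^T. Check: (A + 5I) v_3 = [[0, 0, 0, 0]]^T = 0.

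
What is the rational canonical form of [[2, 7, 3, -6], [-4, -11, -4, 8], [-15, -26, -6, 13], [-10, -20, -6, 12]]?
R = [[0, 0, 0, -6], [1, 0, 0, 1], [0, 1, 0, 1], [0, 0, 1, -3]]

The invariant factors of A (the non-unit diagonal entries of the Smith normal form of xI - A over ℚ[x]) are (x + 3)(x^3 - x + 2), each dividing the next. The characteristic polynomial is their product, (x + 3)(x^3 - x + 2).

The rational canonical form is the block-diagonal matrix of companion matrices C(f_i):
R = [[0, 0, 0, -6], [1, 0, 0, 1], [0, 1, 0, 1], [0, 0, 1, -3]].

Note the characteristic polynomial does not split into linear factors over ℚ, so A has no Jordan form over ℚ; the rational canonical form exists over any field.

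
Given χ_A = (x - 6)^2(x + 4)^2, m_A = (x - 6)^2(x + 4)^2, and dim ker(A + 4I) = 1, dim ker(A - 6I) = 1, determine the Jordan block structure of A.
Jordan blocks: (-4, 2), (6, 2)

λ = -4: algebraic multiplicity 2 (exponent in χ_A), largest block size 2 (exponent in m_A), 1 block (geometric multiplicity). This forces block sizes [2].
λ = 6: algebraic multiplicity 2 (exponent in χ_A), largest block size 2 (exponent in m_A), 1 block (geometric multiplicity). This forces block sizes [2].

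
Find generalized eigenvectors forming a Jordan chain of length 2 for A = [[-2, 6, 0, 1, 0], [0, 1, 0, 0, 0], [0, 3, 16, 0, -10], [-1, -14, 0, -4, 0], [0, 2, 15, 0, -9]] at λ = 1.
We seek v_1 ∈ ker((A - I)^2) \ ker(A - I), then set v_{i+1} = (A - I) v_i.

One such chain is v_1 = [[1, 1, -1, -3, -1]]^T, v_2 = [[0, 0, -2, 0, -3]]^T. Check: (A - I) v_2 = [[0, 0, 0, 0, 0]]^T = 0.

v_1 = [[1, 1, -1, -3, -1]]^T, v_2 = [[0, 0, -2, 0, -3]]^T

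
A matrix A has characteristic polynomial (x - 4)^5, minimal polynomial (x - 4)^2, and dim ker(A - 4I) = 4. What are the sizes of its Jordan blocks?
λ = 4: algebraic multiplicity 5 (exponent in χ_A), largest block size 2 (exponent in m_A), 4 blocks (geometric multiplicity). These force block sizes [2, 1, 1, 1].

Jordan blocks: (4, 2), (4, 1), (4, 1), (4, 1)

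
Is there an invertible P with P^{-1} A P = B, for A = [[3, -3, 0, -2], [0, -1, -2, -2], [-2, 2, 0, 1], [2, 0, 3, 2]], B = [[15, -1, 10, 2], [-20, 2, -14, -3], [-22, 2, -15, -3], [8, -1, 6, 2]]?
No.

Both have characteristic polynomial (x - 1)^4, but the minimal polynomial of A is (x - 1)^2 while the minimal polynomial of B is (x - 1)^3. The minimal polynomial is a similarity invariant, so A and B are not similar.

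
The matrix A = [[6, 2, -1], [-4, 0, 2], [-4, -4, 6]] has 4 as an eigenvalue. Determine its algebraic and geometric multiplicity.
The characteristic polynomial is (x - 4)^3, so the factor x - 4 appears with exponent 3: the algebraic multiplicity is 3.

rank(A - 4I) = 1, so the eigenspace has dimension 3 - 1 = 2: the geometric multiplicity is 2.

Since 2 < 3, A is not diagonalizable.

algebraic multiplicity 3, geometric multiplicity 2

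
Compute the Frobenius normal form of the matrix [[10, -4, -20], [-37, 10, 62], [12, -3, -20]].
R = [[0, 0, 24], [1, 0, 22], [0, 1, 0]]

The invariant factors of A (the non-unit diagonal entries of the Smith normal form of xI - A over ℚ[x]) are (x + 4)(x^2 - 4x - 6), each dividing the next. The characteristic polynomial is their product, (x + 4)(x^2 - 4x - 6).

The rational canonical form is the block-diagonal matrix of companion matrices C(f_i):
R = [[0, 0, 24], [1, 0, 22], [0, 1, 0]].

Note the characteristic polynomial does not split into linear factors over ℚ, so A has no Jordan form over ℚ; the rational canonical form exists over any field.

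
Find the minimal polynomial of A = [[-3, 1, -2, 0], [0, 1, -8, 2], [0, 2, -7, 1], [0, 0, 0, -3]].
The characteristic polynomial factors as (x + 3)^4. The minimal polynomial is ∏(x - λ)^{k_λ} where k_λ is the size of the largest Jordan block at λ.

For λ = -3: rank(A + 3I) = 2, and the largest Jordan block has size 2 (the smallest k with rank((A + 3I)^k) = rank((A + 3I)^(k+1))).

So m_A(x) = (x + 3)^2.

m_A(x) = (x + 3)^2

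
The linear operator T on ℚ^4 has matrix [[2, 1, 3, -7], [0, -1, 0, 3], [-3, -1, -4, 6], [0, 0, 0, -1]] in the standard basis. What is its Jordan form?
The characteristic polynomial is det(xI - A) = (x + 1)^4, so the eigenvalues are -1 (algebraic multiplicity 4).

For λ = -1: rank(A + I) = 2, rank((A + I)^2) = 0. The eigenspace has dimension 4 - 2 = 2, so there are 2 Jordan blocks; the rank sequence gives block sizes [2, 2].

Assembling the blocks gives the Jordan form J above.

J = [[-1, 1, 0, 0], [0, -1, 0, 0], [0, 0, -1, 1], [0, 0, 0, -1]]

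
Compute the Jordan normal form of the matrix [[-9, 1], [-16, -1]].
J = [[-5, 1], [0, -5]]

The characteristic polynomial is det(xI - A) = (x + 5)^2, so the eigenvalues are -5 (algebraic multiplicity 2).

For λ = -5: rank(A + 5I) = 1, rank((A + 5I)^2) = 0. The eigenspace has dimension 2 - 1 = 1, so there is 1 Jordan block; the rank sequence gives block sizes [2].

Assembling the blocks gives the Jordan form J above.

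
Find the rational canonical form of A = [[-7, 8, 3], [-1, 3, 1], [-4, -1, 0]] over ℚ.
R = [[0, 0, 0], [1, 0, 0], [0, 1, -4]]

The invariant factors of A (the non-unit diagonal entries of the Smith normal form of xI - A over ℚ[x]) are x^2(x + 4), each dividing the next. The characteristic polynomial is their product, x^2(x + 4).

The rational canonical form is the block-diagonal matrix of companion matrices C(f_i):
R = [[0, 0, 0], [1, 0, 0], [0, 1, -4]].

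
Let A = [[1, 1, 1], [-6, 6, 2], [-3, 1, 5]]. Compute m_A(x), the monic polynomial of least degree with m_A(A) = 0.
m_A(x) = (x - 4)^2

The characteristic polynomial factors as (x - 4)^3. The minimal polynomial is ∏(x - λ)^{k_λ} where k_λ is the size of the largest Jordan block at λ.

For λ = 4: rank(A - 4I) = 1, and the largest Jordan block has size 2 (the smallest k with rank((A - 4I)^k) = rank((A - 4I)^(k+1))).

So m_A(x) = (x - 4)^2.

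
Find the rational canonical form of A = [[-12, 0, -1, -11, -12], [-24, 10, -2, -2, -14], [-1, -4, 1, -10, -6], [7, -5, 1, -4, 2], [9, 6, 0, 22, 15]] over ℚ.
R = [[5, 0, 0, 0, 0], [0, 0, 0, 0, -10], [0, 1, 0, 0, -8], [0, 0, 1, 0, 2], [0, 0, 0, 1, 5]]

The invariant factors of A (the non-unit diagonal entries of the Smith normal form of xI - A over ℚ[x]) are x - 5, (x - 5)(x^3 - 2x - 2), each dividing the next. The characteristic polynomial is their product, (x - 5)^2(x^3 - 2x - 2).

The rational canonical form is the block-diagonal matrix of companion matrices C(f_i):
R = [[5, 0, 0, 0, 0], [0, 0, 0, 0, -10], [0, 1, 0, 0, -8], [0, 0, 1, 0, 2], [0, 0, 0, 1, 5]].

Note the characteristic polynomial does not split into linear factors over ℚ, so A has no Jordan form over ℚ; the rational canonical form exists over any field.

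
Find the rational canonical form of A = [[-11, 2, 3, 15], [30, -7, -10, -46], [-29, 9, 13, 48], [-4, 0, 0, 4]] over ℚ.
The invariant factors of A (the non-unit diagonal entries of the Smith normal form of xI - A over ℚ[x]) are (x + 1)(x^3 - 4), each dividing the next. The characteristic polynomial is their product, (x + 1)(x^3 - 4).

The rational canonical form is the block-diagonal matrix of companion matrices C(f_i):
R = [[0, 0, 0, 4], [1, 0, 0, 4], [0, 1, 0, 0], [0, 0, 1, -1]].

Note the characteristic polynomial does not split into linear factors over ℚ, so A has no Jordan form over ℚ; the rational canonical form exists over any field.

R = [[0, 0, 0, 4], [1, 0, 0, 4], [0, 1, 0, 0], [0, 0, 1, -1]]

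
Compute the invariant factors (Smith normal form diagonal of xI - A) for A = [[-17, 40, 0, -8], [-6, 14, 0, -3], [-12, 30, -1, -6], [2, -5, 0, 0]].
x + 1, x + 1, (x + 1)^2

The Jordan structure of A has elementary divisors (x + 1)^2, (x + 1), (x + 1). Arranging the block sizes at each eigenvalue in decreasing order and taking row products gives the invariant factors.

Invariant factors (smallest first, each dividing the next): x + 1, x + 1, (x + 1)^2.

Check: the last factor (x + 1)^2 is the minimal polynomial, and the product (x + 1)^4 is the characteristic polynomial.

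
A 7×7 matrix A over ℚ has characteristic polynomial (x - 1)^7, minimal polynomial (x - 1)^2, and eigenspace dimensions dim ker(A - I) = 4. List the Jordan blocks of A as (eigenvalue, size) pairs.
Jordan blocks: (1, 2), (1, 2), (1, 2), (1, 1)

λ = 1: algebraic multiplicity 7 (exponent in χ_A), largest block size 2 (exponent in m_A), 4 blocks (geometric multiplicity). These force block sizes [2, 2, 2, 1].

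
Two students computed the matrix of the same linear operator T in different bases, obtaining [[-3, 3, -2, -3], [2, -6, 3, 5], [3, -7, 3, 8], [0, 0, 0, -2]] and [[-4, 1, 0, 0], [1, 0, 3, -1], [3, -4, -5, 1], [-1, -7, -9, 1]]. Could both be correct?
Two matrices over a field are similar if and only if they have the same invariant factors.

Both A and B have characteristic polynomial (x + 2)^4 and minimal polynomial (x + 2)^3. Computing further, both have invariant factors x + 2, (x + 2)^3. Hence A and B are similar.

Yes.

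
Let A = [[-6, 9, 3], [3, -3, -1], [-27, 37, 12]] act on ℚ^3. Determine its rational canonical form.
R = [[0, 0, 3], [1, 0, -1], [0, 1, 3]]

The invariant factors of A (the non-unit diagonal entries of the Smith normal form of xI - A over ℚ[x]) are (x - 3)(x^2 + 1), each dividing the next. The characteristic polynomial is their product, (x - 3)(x^2 + 1).

The rational canonical form is the block-diagonal matrix of companion matrices C(f_i):
R = [[0, 0, 3], [1, 0, -1], [0, 1, 3]].

Note the characteristic polynomial does not split into linear factors over ℚ, so A has no Jordan form over ℚ; the rational canonical form exists over any field.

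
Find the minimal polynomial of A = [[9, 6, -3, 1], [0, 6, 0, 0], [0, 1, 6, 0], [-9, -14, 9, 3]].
m_A(x) = (x - 6)^3

The characteristic polynomial factors as (x - 6)^4. The minimal polynomial is ∏(x - λ)^{k_λ} where k_λ is the size of the largest Jordan block at λ.

For λ = 6: rank(A - 6I) = 2, and the largest Jordan block has size 3 (the smallest k with rank((A - 6I)^k) = rank((A - 6I)^(k+1))).

So m_A(x) = (x - 6)^3.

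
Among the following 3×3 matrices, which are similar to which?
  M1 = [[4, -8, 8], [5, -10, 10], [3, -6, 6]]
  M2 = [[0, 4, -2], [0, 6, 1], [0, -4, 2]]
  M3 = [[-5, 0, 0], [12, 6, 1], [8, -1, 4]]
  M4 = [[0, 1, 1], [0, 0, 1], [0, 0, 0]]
4 classes: {M1}, {M2}, {M3}, {M4}

Characteristic polynomials: χ_{M1} = x^3, χ_{M2} = x(x - 4)^2, χ_{M3} = (x - 5)^2(x + 5), χ_{M4} = x^3.

{M1}: invariant factors x, x^2.

{M2}: invariant factors x(x - 4)^2.

{M3}: invariant factors (x - 5)^2(x + 5).

{M4}: invariant factors x^3.

Matrices are similar if and only if their invariant-factor lists agree; the partition into similarity classes is {M1}, {M2}, {M3}, {M4}.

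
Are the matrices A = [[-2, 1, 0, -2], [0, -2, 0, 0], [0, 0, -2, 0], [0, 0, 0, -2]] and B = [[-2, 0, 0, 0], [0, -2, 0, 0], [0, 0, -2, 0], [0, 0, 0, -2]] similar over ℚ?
No.

Both have characteristic polynomial (x + 2)^4, but the minimal polynomial of A is (x + 2)^2 while the minimal polynomial of B is x + 2. The minimal polynomial is a similarity invariant, so A and B are not similar.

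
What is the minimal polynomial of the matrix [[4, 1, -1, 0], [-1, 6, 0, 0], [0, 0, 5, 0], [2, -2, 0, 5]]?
m_A(x) = (x - 5)^3

The characteristic polynomial factors as (x - 5)^4. The minimal polynomial is ∏(x - λ)^{k_λ} where k_λ is the size of the largest Jordan block at λ.

For λ = 5: rank(A - 5I) = 2, and the largest Jordan block has size 3 (the smallest k with rank((A - 5I)^k) = rank((A - 5I)^(k+1))).

So m_A(x) = (x - 5)^3.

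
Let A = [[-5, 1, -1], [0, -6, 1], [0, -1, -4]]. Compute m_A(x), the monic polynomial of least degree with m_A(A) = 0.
The characteristic polynomial factors as (x + 5)^3. The minimal polynomial is ∏(x - λ)^{k_λ} where k_λ is the size of the largest Jordan block at λ.

For λ = -5: rank(A + 5I) = 1, and the largest Jordan block has size 2 (the smallest k with rank((A + 5I)^k) = rank((A + 5I)^(k+1))).

So m_A(x) = (x + 5)^2.

m_A(x) = (x + 5)^2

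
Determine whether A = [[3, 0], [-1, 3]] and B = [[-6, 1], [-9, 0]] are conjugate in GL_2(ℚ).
No.

trace(A) = 6 but trace(B) = -6. The trace is a similarity invariant, so A and B are not similar.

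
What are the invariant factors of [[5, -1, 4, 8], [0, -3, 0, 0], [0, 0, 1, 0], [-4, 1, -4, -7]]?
x - 1, (x - 1)(x + 3)^2

The Jordan structure of A has elementary divisors (x + 3)^2, (x - 1), (x - 1). Arranging the block sizes at each eigenvalue in decreasing order and taking row products gives the invariant factors.

Invariant factors (smallest first, each dividing the next): x - 1, (x - 1)(x + 3)^2.

Check: the last factor (x - 1)(x + 3)^2 is the minimal polynomial, and the product (x - 1)^2(x + 3)^2 is the characteristic polynomial.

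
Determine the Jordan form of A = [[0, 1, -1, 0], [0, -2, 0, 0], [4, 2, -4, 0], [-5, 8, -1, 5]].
The characteristic polynomial is det(xI - A) = (x - 5)(x + 2)^3, so the eigenvalues are -2 (algebraic multiplicity 3), 5 (algebraic multiplicity 1).

For λ = -2: rank(A + 2I) = 2, rank((A + 2I)^2) = 1. The eigenspace has dimension 4 - 2 = 2, so there are 2 Jordan blocks; the rank sequence gives block sizes [2, 1].

For λ = 5: algebraic multiplicity 1 gives one 1×1 block.

Assembling the blocks gives the Jordan form J above.

J = [[-2, 1, 0, 0], [0, -2, 0, 0], [0, 0, -2, 0], [0, 0, 0, 5]]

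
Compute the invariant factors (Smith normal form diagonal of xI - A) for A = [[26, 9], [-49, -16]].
(x - 5)^2

The Jordan structure of A has elementary divisors (x - 5)^2. Arranging the block sizes at each eigenvalue in decreasing order and taking row products gives the invariant factors.

Invariant factors (smallest first, each dividing the next): (x - 5)^2.

Check: the last factor (x - 5)^2 is the minimal polynomial, and the product (x - 5)^2 is the characteristic polynomial.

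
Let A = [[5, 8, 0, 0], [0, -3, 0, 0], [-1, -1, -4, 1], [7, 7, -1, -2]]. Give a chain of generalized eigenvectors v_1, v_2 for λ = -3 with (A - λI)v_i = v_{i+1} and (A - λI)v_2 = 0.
v_1 = [[-1, 1, -2, -1]]^T, v_2 = [[0, 0, 1, 1]]^T

We seek v_1 ∈ ker((A + 3I)^2) \ ker(A + 3I), then set v_{i+1} = (A + 3I) v_i.

One such chain is v_1 = [[-1, 1, -2, -1]]^T, v_2 = [[0, 0, 1, 1]]^T. Check: (A + 3I) v_2 = [[0, 0, 0, 0]]^T = 0.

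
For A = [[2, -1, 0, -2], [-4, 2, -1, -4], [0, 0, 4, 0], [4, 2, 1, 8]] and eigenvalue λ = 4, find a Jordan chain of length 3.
v_1 = [[2, -1, 1, -2]]^T, v_2 = [[1, 1, 0, -1]]^T, v_3 = [[-1, -2, 0, 2]]^T

We seek v_1 ∈ ker((A - 4I)^3) \ ker((A - 4I)^2), then set v_{i+1} = (A - 4I) v_i.

One such chain is v_1 = [[2, -1, 1, -2]]^T, v_2 = [[1, 1, 0, -1]]^T, v_3 = [[-1, -2, 0, 2]]^T. Check: (A - 4I) v_3 = [[0, 0, 0, 0]]^T = 0.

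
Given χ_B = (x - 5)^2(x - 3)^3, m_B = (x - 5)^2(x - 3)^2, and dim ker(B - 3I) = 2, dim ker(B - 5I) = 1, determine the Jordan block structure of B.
λ = 3: algebraic multiplicity 3 (exponent in χ_B), largest block size 2 (exponent in m_B), 2 blocks (geometric multiplicity). These force block sizes [2, 1].
λ = 5: algebraic multiplicity 2 (exponent in χ_B), largest block size 2 (exponent in m_B), 1 block (geometric multiplicity). This forces block sizes [2].

Jordan blocks: (3, 2), (3, 1), (5, 2)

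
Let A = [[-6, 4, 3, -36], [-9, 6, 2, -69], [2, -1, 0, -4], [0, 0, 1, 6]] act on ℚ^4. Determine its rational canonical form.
The invariant factors of A (the non-unit diagonal entries of the Smith normal form of xI - A over ℚ[x]) are x(x - 4)^2(x + 2), each dividing the next. The characteristic polynomial is their product, x(x - 4)^2(x + 2).

The rational canonical form is the block-diagonal matrix of companion matrices C(f_i):
R = [[0, 0, 0, 0], [1, 0, 0, -32], [0, 1, 0, 0], [0, 0, 1, 6]].

R = [[0, 0, 0, 0], [1, 0, 0, -32], [0, 1, 0, 0], [0, 0, 1, 6]]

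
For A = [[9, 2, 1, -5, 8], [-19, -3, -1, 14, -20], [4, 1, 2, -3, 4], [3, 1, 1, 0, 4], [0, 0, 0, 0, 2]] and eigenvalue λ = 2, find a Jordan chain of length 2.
We seek v_1 ∈ ker((A - 2I)^2) \ ker(A - 2I), then set v_{i+1} = (A - 2I) v_i.

One such chain is v_1 = [[0, 1, 0, 0, 0]]^T, v_2 = [[2, -5, 1, 1, 0]]^T. Check: (A - 2I) v_2 = [[0, 0, 0, 0, 0]]^T = 0.

v_1 = [[0, 1, 0, 0, 0]]^T, v_2 = [[2, -5, 1, 1, 0]]^T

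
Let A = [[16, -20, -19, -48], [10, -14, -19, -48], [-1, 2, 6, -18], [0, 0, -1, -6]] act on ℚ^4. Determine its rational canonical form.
R = [[6, 0, 0, 0], [0, 0, 0, 150], [0, 1, 0, 35], [0, 0, 1, -4]]

The invariant factors of A (the non-unit diagonal entries of the Smith normal form of xI - A over ℚ[x]) are x - 6, (x - 6)(x + 5)^2, each dividing the next. The characteristic polynomial is their product, (x - 6)^2(x + 5)^2.

The rational canonical form is the block-diagonal matrix of companion matrices C(f_i):
R = [[6, 0, 0, 0], [0, 0, 0, 150], [0, 1, 0, 35], [0, 0, 1, -4]].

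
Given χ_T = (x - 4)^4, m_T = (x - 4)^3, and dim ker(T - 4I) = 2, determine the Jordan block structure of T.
λ = 4: algebraic multiplicity 4 (exponent in χ_T), largest block size 3 (exponent in m_T), 2 blocks (geometric multiplicity). These force block sizes [3, 1].

Jordan blocks: (4, 3), (4, 1)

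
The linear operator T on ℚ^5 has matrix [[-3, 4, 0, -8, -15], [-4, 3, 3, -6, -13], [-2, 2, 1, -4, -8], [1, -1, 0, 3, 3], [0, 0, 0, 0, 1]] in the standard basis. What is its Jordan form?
The characteristic polynomial is det(xI - A) = (x - 1)^5, so the eigenvalues are 1 (algebraic multiplicity 5).

For λ = 1: rank(A - I) = 3, rank((A - I)^2) = 1, rank((A - I)^3) = 0. The eigenspace has dimension 5 - 3 = 2, so there are 2 Jordan blocks; the rank sequence gives block sizes [3, 2].

Assembling the blocks gives the Jordan form J above.

J = [[1, 1, 0, 0, 0], [0, 1, 1, 0, 0], [0, 0, 1, 0, 0], [0, 0, 0, 1, 1], [0, 0, 0, 0, 1]]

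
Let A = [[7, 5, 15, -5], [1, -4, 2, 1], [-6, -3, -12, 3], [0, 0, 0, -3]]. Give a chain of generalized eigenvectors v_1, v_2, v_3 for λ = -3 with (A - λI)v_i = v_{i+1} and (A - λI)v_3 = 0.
v_1 = [[2, -2, -1, -1]]^T, v_2 = [[0, 1, 0, 0]]^T, v_3 = [[5, -1, -3, 0]]^T

We seek v_1 ∈ ker((A + 3I)^3) \ ker((A + 3I)^2), then set v_{i+1} = (A + 3I) v_i.

One such chain is v_1 = [[2, -2, -1, -1]]^T, v_2 = [[0, 1, 0, 0]]^T, v_3 = [[5, -1, -3, 0]]^T. Check: (A + 3I) v_3 = [[0, 0, 0, 0]]^T = 0.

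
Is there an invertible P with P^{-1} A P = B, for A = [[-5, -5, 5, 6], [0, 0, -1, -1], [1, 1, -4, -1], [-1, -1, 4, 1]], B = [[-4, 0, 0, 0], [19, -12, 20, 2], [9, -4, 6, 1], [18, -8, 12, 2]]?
Yes.

Two matrices over a field are similar if and only if they have the same invariant factors.

Both A and B have characteristic polynomial x^2(x + 4)^2 and minimal polynomial x^2(x + 4)^2. Computing further, both have invariant factors x^2(x + 4)^2. Hence A and B are similar.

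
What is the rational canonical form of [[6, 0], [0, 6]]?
The invariant factors of A (the non-unit diagonal entries of the Smith normal form of xI - A over ℚ[x]) are x - 6, x - 6, each dividing the next. The characteristic polynomial is their product, (x - 6)^2.

The rational canonical form is the block-diagonal matrix of companion matrices C(f_i):
R = [[6, 0], [0, 6]].

R = [[6, 0], [0, 6]]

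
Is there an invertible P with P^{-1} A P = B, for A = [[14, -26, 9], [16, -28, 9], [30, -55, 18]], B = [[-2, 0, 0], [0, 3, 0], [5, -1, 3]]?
Two matrices over a field are similar if and only if they have the same invariant factors.

Both A and B have characteristic polynomial (x - 3)^2(x + 2) and minimal polynomial (x - 3)^2(x + 2). Computing further, both have invariant factors (x - 3)^2(x + 2). Hence A and B are similar.

Yes.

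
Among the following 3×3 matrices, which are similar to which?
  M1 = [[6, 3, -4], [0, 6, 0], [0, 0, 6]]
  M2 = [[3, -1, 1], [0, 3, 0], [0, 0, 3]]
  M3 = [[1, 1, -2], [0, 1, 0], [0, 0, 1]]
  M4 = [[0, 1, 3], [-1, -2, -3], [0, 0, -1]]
Characteristic polynomials: χ_{M1} = (x - 6)^3, χ_{M2} = (x - 3)^3, χ_{M3} = (x - 1)^3, χ_{M4} = (x + 1)^3.

{M1}: invariant factors x - 6, (x - 6)^2.

{M2}: invariant factors x - 3, (x - 3)^2.

{M3}: invariant factors x - 1, (x - 1)^2.

{M4}: invariant factors x + 1, (x + 1)^2.

Matrices are similar if and only if their invariant-factor lists agree; the partition into similarity classes is {M1}, {M2}, {M3}, {M4}.

4 classes: {M1}, {M2}, {M3}, {M4}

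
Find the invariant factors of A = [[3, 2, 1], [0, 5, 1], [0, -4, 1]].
x - 3, (x - 3)^2

The Jordan structure of A has elementary divisors (x - 3)^2, (x - 3). Arranging the block sizes at each eigenvalue in decreasing order and taking row products gives the invariant factors.

Invariant factors (smallest first, each dividing the next): x - 3, (x - 3)^2.

Check: the last factor (x - 3)^2 is the minimal polynomial, and the product (x - 3)^3 is the characteristic polynomial.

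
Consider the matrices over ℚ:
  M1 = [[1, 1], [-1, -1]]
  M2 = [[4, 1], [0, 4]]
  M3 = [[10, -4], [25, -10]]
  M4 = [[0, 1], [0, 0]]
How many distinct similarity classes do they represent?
2 classes: {M1, M3, M4}, {M2}

Characteristic polynomials: χ_{M1} = x^2, χ_{M2} = (x - 4)^2, χ_{M3} = x^2, χ_{M4} = x^2.

{M1, M3, M4}: invariant factors x^2.

{M2}: invariant factors (x - 4)^2.

Matrices are similar if and only if their invariant-factor lists agree; the partition into similarity classes is {M1, M3, M4}, {M2}.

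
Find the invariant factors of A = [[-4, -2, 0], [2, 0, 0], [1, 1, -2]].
The Jordan structure of A has elementary divisors (x + 2)^2, (x + 2). Arranging the block sizes at each eigenvalue in decreasing order and taking row products gives the invariant factors.

Invariant factors (smallest first, each dividing the next): x + 2, (x + 2)^2.

Check: the last factor (x + 2)^2 is the minimal polynomial, and the product (x + 2)^3 is the characteristic polynomial.

x + 2, (x + 2)^2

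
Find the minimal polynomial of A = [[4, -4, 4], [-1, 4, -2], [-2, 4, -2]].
m_A(x) = (x - 2)^2

The characteristic polynomial factors as (x - 2)^3. The minimal polynomial is ∏(x - λ)^{k_λ} where k_λ is the size of the largest Jordan block at λ.

For λ = 2: rank(A - 2I) = 1, and the largest Jordan block has size 2 (the smallest k with rank((A - 2I)^k) = rank((A - 2I)^(k+1))).

So m_A(x) = (x - 2)^2.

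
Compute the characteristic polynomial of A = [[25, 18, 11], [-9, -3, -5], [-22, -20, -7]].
xI - A = [[x - 25, -18, -11], [9, x + 3, 5], [22, 20, x + 7]].

Expanding det(xI - A) along the first row:
det(xI - A) = + (x - 25)·det([[x + 3, 5], [20, x + 7]]) - (-18)·det([[9, 5], [22, x + 7]]) + (-11)·det([[9, x + 3], [22, 20]]).

Evaluating gives χ_A(x) = x^3 - 15x^2 + 75x - 125 = (x - 5)^3.

χ_A(x) = (x - 5)^3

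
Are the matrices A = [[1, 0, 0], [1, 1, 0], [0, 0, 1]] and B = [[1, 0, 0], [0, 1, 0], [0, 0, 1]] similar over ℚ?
Both have characteristic polynomial (x - 1)^3, but the minimal polynomial of A is (x - 1)^2 while the minimal polynomial of B is x - 1. The minimal polynomial is a similarity invariant, so A and B are not similar.

No.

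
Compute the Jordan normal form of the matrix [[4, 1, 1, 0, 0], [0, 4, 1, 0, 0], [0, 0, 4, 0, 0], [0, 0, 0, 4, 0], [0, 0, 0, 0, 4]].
J = [[4, 1, 0, 0, 0], [0, 4, 1, 0, 0], [0, 0, 4, 0, 0], [0, 0, 0, 4, 0], [0, 0, 0, 0, 4]]

The characteristic polynomial is det(xI - A) = (x - 4)^5, so the eigenvalues are 4 (algebraic multiplicity 5).

For λ = 4: rank(A - 4I) = 2, rank((A - 4I)^2) = 1, rank((A - 4I)^3) = 0. The eigenspace has dimension 5 - 2 = 3, so there are 3 Jordan blocks; the rank sequence gives block sizes [3, 1, 1].

Assembling the blocks gives the Jordan form J above.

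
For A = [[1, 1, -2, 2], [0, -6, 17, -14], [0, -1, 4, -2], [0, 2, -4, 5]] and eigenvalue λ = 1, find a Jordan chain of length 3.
We seek v_1 ∈ ker((A - I)^3) \ ker((A - I)^2), then set v_{i+1} = (A - I) v_i.

One such chain is v_1 = [[0, 0, 1, 1]]^T, v_2 = [[0, 3, 1, 0]]^T, v_3 = [[1, -4, 0, 2]]^T. Check: (A - I) v_3 = [[0, 0, 0, 0]]^T = 0.

v_1 = [[0, 0, 1, 1]]^T, v_2 = [[0, 3, 1, 0]]^T, v_3 = [[1, -4, 0, 2]]^T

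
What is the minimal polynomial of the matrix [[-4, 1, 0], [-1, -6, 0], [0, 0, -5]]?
m_A(x) = (x + 5)^2

The characteristic polynomial factors as (x + 5)^3. The minimal polynomial is ∏(x - λ)^{k_λ} where k_λ is the size of the largest Jordan block at λ.

For λ = -5: rank(A + 5I) = 1, and the largest Jordan block has size 2 (the smallest k with rank((A + 5I)^k) = rank((A + 5I)^(k+1))).

So m_A(x) = (x + 5)^2.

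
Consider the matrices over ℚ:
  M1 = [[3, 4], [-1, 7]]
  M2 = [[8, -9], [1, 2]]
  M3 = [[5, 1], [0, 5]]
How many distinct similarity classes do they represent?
1 class: {M1, M2, M3}

Characteristic polynomials: χ_{M1} = (x - 5)^2, χ_{M2} = (x - 5)^2, χ_{M3} = (x - 5)^2.

{M1, M2, M3}: invariant factors (x - 5)^2.

Matrices are similar if and only if their invariant-factor lists agree; the partition into similarity classes is {M1, M2, M3}.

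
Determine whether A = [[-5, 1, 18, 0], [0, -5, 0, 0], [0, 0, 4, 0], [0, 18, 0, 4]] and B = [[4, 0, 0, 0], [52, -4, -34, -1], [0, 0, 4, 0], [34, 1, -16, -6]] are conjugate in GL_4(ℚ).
Yes.

Two matrices over a field are similar if and only if they have the same invariant factors.

Both A and B have characteristic polynomial (x - 4)^2(x + 5)^2 and minimal polynomial (x - 4)(x + 5)^2. Computing further, both have invariant factors x - 4, (x - 4)(x + 5)^2. Hence A and B are similar.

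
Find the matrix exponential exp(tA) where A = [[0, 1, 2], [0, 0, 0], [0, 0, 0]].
A has Jordan form J = [[0, 1, 0], [0, 0, 0], [0, 0, 0]] with A = PJP^{-1}, so e^{tA} = P e^{tJ} P^{-1}.

For a Jordan block J_k(λ), e^{tJ_k(λ)} = e^{λt} · (I + tN + t^2 N^2/2! + ... + t^{k-1} N^{k-1}/(k-1)!) where N is the nilpotent superdiagonal part.

Assembling the blocks and conjugating back gives the entries of e^{tA} as shown above.

e^{tA} = [[1, t, 2*t], [0, 1, 0], [0, 0, 1]]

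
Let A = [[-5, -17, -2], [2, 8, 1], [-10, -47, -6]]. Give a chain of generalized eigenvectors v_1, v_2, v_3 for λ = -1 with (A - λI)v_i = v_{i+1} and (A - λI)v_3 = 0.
v_1 = [[2, 0, -3]]^T, v_2 = [[-2, 1, -5]]^T, v_3 = [[1, 0, -2]]^T

We seek v_1 ∈ ker((A + I)^3) \ ker((A + I)^2), then set v_{i+1} = (A + I) v_i.

One such chain is v_1 = [[2, 0, -3]]^T, v_2 = [[-2, 1, -5]]^T, v_3 = [[1, 0, -2]]^T. Check: (A + I) v_3 = [[0, 0, 0]]^T = 0.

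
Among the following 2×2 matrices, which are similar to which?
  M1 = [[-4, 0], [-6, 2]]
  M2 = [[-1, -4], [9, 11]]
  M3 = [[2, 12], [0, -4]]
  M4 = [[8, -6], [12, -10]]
2 classes: {M1, M3, M4}, {M2}

Characteristic polynomials: χ_{M1} = (x - 2)(x + 4), χ_{M2} = (x - 5)^2, χ_{M3} = (x - 2)(x + 4), χ_{M4} = (x - 2)(x + 4).

{M1, M3, M4}: invariant factors (x - 2)(x + 4).

{M2}: invariant factors (x - 5)^2.

Matrices are similar if and only if their invariant-factor lists agree; the partition into similarity classes is {M1, M3, M4}, {M2}.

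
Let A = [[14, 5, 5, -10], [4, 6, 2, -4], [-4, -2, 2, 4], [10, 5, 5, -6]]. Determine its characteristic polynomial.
xI - A = [[x - 14, -5, -5, 10], [-4, x - 6, -2, 4], [4, 2, x - 2, -4], [-10, -5, -5, x + 6]].

Expanding det(xI - A) along the first row:
det(xI - A) = + (x - 14)·det([[x - 6, -2, 4], [2, x - 2, -4], [-5, -5, x + 6]]) - (-5)·det([[-4, -2, 4], [4, x - 2, -4], [-10, -5, x + 6]]) + (-5)·det([[-4, x - 6, 4], [4, 2, -4], [-10, -5, x + 6]]) - (10)·det([[-4, x - 6, -2], [4, 2, x - 2], [-10, -5, -5]]).

Evaluating gives χ_A(x) = x^4 - 16x^3 + 96x^2 - 256x + 256 = (x - 4)^4.

χ_A(x) = (x - 4)^4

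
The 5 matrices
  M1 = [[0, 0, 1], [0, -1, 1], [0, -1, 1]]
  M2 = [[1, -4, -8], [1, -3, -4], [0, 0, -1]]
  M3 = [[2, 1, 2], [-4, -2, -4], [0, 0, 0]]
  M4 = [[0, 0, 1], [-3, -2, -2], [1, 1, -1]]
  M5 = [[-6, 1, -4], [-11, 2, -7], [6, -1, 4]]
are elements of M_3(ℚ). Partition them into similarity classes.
4 classes: {M1, M5}, {M2}, {M3}, {M4}

Characteristic polynomials: χ_{M1} = x^3, χ_{M2} = (x + 1)^3, χ_{M3} = x^3, χ_{M4} = (x + 1)^3, χ_{M5} = x^3.

{M1, M5}: invariant factors x^3.

{M2}: invariant factors x + 1, (x + 1)^2.

{M3}: invariant factors x, x^2.

{M4}: invariant factors (x + 1)^3.

Matrices are similar if and only if their invariant-factor lists agree; the partition into similarity classes is {M1, M5}, {M2}, {M3}, {M4}.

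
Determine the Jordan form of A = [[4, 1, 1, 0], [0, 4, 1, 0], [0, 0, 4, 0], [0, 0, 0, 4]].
The characteristic polynomial is det(xI - A) = (x - 4)^4, so the eigenvalues are 4 (algebraic multiplicity 4).

For λ = 4: rank(A - 4I) = 2, rank((A - 4I)^2) = 1, rank((A - 4I)^3) = 0. The eigenspace has dimension 4 - 2 = 2, so there are 2 Jordan blocks; the rank sequence gives block sizes [3, 1].

Assembling the blocks gives the Jordan form J above.

J = [[4, 1, 0, 0], [0, 4, 1, 0], [0, 0, 4, 0], [0, 0, 0, 4]]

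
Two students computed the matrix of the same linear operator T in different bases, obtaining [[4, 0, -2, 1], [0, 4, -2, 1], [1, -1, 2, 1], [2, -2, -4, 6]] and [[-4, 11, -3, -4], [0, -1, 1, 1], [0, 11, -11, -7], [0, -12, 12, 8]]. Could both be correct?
No.

trace(A) = 16 but trace(B) = -8. The trace is a similarity invariant, so A and B are not similar.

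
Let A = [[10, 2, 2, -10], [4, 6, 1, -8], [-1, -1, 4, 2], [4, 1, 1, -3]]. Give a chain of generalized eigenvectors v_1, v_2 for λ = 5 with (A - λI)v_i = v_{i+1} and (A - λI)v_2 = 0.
v_1 = [[-2, 0, 1, -1]]^T, v_2 = [[2, 1, -1, 1]]^T

We seek v_1 ∈ ker((A - 5I)^2) \ ker(A - 5I), then set v_{i+1} = (A - 5I) v_i.

One such chain is v_1 = [[-2, 0, 1, -1]]^T, v_2 = [[2, 1, -1, 1]]^T. Check: (A - 5I) v_2 = [[0, 0, 0, 0]]^T = 0.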